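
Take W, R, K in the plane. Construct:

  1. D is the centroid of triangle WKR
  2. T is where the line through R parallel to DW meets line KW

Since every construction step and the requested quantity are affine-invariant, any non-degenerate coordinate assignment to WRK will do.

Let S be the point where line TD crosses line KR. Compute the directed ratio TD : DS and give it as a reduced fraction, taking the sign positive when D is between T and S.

Set W = (0, 0), R = (1, 0), K = (0, 1); any affine frame gives the same invariant.
1. D is the centroid of triangle WKR ⇒ D = (1/3, 1/3)
2. T is where the line through R parallel to DW meets line KW ⇒ T = (0, -1)
line TD meets KR at S = (2/5, 3/5)
D = T + t·(S−T) with t = 5/6, so TD:DS = 5/6:1/6

TD:DS = 5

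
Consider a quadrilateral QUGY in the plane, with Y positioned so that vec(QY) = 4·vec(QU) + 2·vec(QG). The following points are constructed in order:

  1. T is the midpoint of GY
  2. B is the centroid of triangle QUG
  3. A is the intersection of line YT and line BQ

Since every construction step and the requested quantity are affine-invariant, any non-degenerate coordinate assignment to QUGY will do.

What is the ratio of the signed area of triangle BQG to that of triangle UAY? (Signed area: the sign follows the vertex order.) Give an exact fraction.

Assign Q = (0, 0), U = (1, 0), G = (0, 1), Y = (4, 2) — the answer is frame-independent, so this choice is without loss of generality.
1. T is the midpoint of GY ⇒ T = (2, 3/2)
2. B is the centroid of triangle QUG ⇒ B = (1/3, 1/3)
3. A is the intersection of line YT and line BQ ⇒ A = (4/3, 4/3)
2·[BQG] = -1/3, 2·[UAY] = -10/3
[BQG]:[UAY] = -1/3:-10/3 = 1/10

[BQG]:[UAY] = 1/10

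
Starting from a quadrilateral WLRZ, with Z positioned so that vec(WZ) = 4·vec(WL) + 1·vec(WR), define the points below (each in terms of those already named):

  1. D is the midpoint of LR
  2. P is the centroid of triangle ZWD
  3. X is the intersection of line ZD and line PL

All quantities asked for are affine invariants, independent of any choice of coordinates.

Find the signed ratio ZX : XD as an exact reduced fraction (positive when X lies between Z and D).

ZX:XD = 2

Assign W = (0, 0), L = (1, 0), R = (0, 1), Z = (4, 1) — the answer is frame-independent, so this choice is without loss of generality.
1. D is the midpoint of LR ⇒ D = (1/2, 1/2)
2. P is the centroid of triangle ZWD ⇒ P = (3/2, 1/2)
3. X is the intersection of line ZD and line PL ⇒ X = (5/3, 2/3)
X = Z + t·(D−Z) with t = 2/3, so ZX:XD = t:(1−t) = 2/3:1/3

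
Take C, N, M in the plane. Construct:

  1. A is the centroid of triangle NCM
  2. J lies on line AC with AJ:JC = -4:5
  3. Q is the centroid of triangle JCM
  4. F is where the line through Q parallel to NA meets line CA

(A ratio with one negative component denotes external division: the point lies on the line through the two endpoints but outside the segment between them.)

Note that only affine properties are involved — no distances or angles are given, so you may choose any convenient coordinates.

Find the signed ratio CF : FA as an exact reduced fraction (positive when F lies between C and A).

CF:FA = -7/4

Assign C = (0, 0), N = (1, 0), M = (0, 1) — the answer is frame-independent, so this choice is without loss of generality.
1. A is the centroid of triangle NCM ⇒ A = (1/3, 1/3)
2. J lies on line AC with AJ:JC = -4:5 ⇒ J = (5/3, 5/3)
3. Q is the centroid of triangle JCM ⇒ Q = (5/9, 8/9)
4. F is where the line through Q parallel to NA meets line CA ⇒ F = (7/9, 7/9)
F = C + t·(A−C) with t = 7/3, so CF:FA = t:(1−t) = 7/3:-4/3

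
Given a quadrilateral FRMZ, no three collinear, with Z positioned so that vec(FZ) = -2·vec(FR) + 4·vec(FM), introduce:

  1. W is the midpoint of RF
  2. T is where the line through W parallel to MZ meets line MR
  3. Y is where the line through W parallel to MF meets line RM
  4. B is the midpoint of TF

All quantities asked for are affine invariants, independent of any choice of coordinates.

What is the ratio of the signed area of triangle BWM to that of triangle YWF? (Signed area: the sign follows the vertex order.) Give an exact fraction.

Set F = (0, 0), R = (1, 0), M = (0, 1), Z = (-2, 4); any affine frame gives the same invariant.
1. W is the midpoint of RF ⇒ W = (1/2, 0)
2. T is where the line through W parallel to MZ meets line MR ⇒ T = (-1/2, 3/2)
3. Y is where the line through W parallel to MF meets line RM ⇒ Y = (1/2, 1/2)
4. B is the midpoint of TF ⇒ B = (-1/4, 3/4)
2·[BWM] = 3/8, 2·[YWF] = -1/4
[BWM]:[YWF] = 3/8:-1/4 = -3/2

[BWM]:[YWF] = -3/2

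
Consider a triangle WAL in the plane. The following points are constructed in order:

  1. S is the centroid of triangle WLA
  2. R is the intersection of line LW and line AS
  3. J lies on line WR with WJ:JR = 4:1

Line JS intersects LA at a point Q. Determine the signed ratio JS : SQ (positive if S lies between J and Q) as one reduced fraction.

Assign W = (0, 0), A = (1, 0), L = (0, 1) — the answer is frame-independent, so this choice is without loss of generality.
1. S is the centroid of triangle WLA ⇒ S = (1/3, 1/3)
2. R is the intersection of line LW and line AS ⇒ R = (0, 1/2)
3. J lies on line WR with WJ:JR = 4:1 ⇒ J = (0, 2/5)
line JS meets LA at Q = (3/4, 1/4)
S = J + t·(Q−J) with t = 4/9, so JS:SQ = 4/9:5/9

JS:SQ = 4/5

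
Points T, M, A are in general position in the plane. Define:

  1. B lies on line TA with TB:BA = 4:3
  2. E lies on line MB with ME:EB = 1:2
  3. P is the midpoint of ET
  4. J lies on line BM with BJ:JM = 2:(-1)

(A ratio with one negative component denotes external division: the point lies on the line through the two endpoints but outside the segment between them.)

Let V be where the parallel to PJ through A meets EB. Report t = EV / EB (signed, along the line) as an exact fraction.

Assign T = (0, 0), M = (1, 0), A = (0, 1) — the answer is frame-independent, so this choice is without loss of generality.
1. B lies on line TA with TB:BA = 4:3 ⇒ B = (0, 4/7)
2. E lies on line MB with ME:EB = 1:2 ⇒ E = (2/3, 4/21)
3. P is the midpoint of ET ⇒ P = (1/3, 2/21)
4. J lies on line BM with BJ:JM = 2:(-1) ⇒ J = (2, -4/7)
through A parallel to PJ: direction (5/3, -2/3); meets EB at V = (-5/2, 2)
V = E + t·(B−E) with t = 19/4

t = 19/4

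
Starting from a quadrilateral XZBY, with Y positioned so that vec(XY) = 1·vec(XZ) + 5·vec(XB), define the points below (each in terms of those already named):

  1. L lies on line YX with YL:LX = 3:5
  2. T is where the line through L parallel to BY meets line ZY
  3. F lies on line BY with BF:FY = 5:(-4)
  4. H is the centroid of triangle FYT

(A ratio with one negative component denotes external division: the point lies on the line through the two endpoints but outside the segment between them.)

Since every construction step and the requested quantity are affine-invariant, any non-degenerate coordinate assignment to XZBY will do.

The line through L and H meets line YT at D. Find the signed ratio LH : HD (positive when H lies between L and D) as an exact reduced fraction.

Assign X = (0, 0), Z = (1, 0), B = (0, 1), Y = (1, 5) — the answer is frame-independent, so this choice is without loss of generality.
1. L lies on line YX with YL:LX = 3:5 ⇒ L = (5/8, 25/8)
2. T is where the line through L parallel to BY meets line ZY ⇒ T = (1, 37/8)
3. F lies on line BY with BF:FY = 5:(-4) ⇒ F = (5, 21)
4. H is the centroid of triangle FYT ⇒ H = (7/3, 245/24)
line LH meets YT at D = (1, 1535/328)
H = L + t·(D−L) with t = 41/9, so LH:HD = 41/9:-32/9

LH:HD = -41/32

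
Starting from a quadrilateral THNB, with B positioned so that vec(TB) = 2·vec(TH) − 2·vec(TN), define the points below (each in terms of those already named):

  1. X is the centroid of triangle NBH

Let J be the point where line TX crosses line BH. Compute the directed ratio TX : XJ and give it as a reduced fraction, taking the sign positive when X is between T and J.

TX:XJ = 5

Work in coordinates with T = (0, 0), H = (1, 0), N = (0, 1), B = (2, -2).
1. X is the centroid of triangle NBH ⇒ X = (1, -1/3)
line TX meets BH at J = (6/5, -2/5)
X = T + t·(J−T) with t = 5/6, so TX:XJ = 5/6:1/6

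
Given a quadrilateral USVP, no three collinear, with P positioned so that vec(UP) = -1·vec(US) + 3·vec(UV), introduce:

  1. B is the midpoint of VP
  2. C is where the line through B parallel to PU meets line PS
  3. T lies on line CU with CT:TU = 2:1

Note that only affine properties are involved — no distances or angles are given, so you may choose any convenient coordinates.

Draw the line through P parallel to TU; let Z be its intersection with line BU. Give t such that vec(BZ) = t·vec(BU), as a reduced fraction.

t = 7

Assign U = (0, 0), S = (1, 0), V = (0, 1), P = (-1, 3) — the answer is frame-independent, so this choice is without loss of generality.
1. B is the midpoint of VP ⇒ B = (-1/2, 2)
2. C is where the line through B parallel to PU meets line PS ⇒ C = (-2/3, 5/2)
3. T lies on line CU with CT:TU = 2:1 ⇒ T = (-2/9, 5/6)
through P parallel to TU: direction (2/9, -5/6); meets BU at Z = (3, -12)
Z = B + t·(U−B) with t = 7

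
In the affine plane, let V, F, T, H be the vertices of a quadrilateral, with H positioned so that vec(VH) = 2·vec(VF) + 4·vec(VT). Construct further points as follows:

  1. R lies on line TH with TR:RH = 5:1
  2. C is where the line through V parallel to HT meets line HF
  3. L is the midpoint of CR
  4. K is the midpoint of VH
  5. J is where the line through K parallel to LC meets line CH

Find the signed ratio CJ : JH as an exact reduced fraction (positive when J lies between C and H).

Assign V = (0, 0), F = (1, 0), T = (0, 1), H = (2, 4) — the answer is frame-independent, so this choice is without loss of generality.
1. R lies on line TH with TR:RH = 5:1 ⇒ R = (5/3, 7/2)
2. C is where the line through V parallel to HT meets line HF ⇒ C = (8/5, 12/5)
3. L is the midpoint of CR ⇒ L = (49/30, 59/20)
4. K is the midpoint of VH ⇒ K = (1, 2)
5. J is where the line through K parallel to LC meets line CH ⇒ J = (21/25, -16/25)
J = C + t·(H−C) with t = -19/10, so CJ:JH = t:(1−t) = -19/10:29/10

CJ:JH = -19/29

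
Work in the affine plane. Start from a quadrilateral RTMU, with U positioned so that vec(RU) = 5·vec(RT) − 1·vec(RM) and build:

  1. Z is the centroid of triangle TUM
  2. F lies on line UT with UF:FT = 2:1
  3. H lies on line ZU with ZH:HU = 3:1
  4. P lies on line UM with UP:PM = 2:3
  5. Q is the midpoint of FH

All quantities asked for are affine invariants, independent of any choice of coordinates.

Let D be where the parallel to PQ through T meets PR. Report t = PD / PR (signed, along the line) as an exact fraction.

t = 75/116

Choose coordinates R = (0, 0), T = (1, 0), M = (0, 1), U = (5, -1).
1. Z is the centroid of triangle TUM ⇒ Z = (2, 0)
2. F lies on line UT with UF:FT = 2:1 ⇒ F = (7/3, -1/3)
3. H lies on line ZU with ZH:HU = 3:1 ⇒ H = (17/4, -3/4)
4. P lies on line UM with UP:PM = 2:3 ⇒ P = (3, -1/5)
5. Q is the midpoint of FH ⇒ Q = (79/24, -13/24)
through T parallel to PQ: direction (7/24, -41/120); meets PR at D = (123/116, -41/580)
D = P + t·(R−P) with t = 75/116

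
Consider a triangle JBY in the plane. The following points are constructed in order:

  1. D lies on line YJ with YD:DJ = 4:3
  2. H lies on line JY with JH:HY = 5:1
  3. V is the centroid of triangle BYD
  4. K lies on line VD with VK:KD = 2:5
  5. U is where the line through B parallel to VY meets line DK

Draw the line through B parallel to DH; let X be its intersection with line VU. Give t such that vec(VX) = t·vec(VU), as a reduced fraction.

t = 2

Assign J = (0, 0), B = (1, 0), Y = (0, 1) — the answer is frame-independent, so this choice is without loss of generality.
1. D lies on line YJ with YD:DJ = 4:3 ⇒ D = (0, 3/7)
2. H lies on line JY with JH:HY = 5:1 ⇒ H = (0, 5/6)
3. V is the centroid of triangle BYD ⇒ V = (1/3, 10/21)
4. K lies on line VD with VK:KD = 2:5 ⇒ K = (5/21, 68/147)
5. U is where the line through B parallel to VY meets line DK ⇒ U = (2/3, 11/21)
through B parallel to DH: direction (0, 17/42); meets VU at X = (1, 4/7)
X = V + t·(U−V) with t = 2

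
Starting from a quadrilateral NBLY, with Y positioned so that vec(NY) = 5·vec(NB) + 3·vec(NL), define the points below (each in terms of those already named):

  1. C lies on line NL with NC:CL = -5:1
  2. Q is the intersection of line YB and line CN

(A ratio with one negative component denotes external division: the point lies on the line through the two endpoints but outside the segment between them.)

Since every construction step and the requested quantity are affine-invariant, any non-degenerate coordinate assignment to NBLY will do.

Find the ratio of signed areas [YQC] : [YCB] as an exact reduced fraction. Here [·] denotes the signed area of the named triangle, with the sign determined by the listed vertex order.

[YQC]:[YCB] = -5/4

Set N = (0, 0), B = (1, 0), L = (0, 1), Y = (5, 3); any affine frame gives the same invariant.
1. C lies on line NL with NC:CL = -5:1 ⇒ C = (0, 5/4)
2. Q is the intersection of line YB and line CN ⇒ Q = (0, -3/4)
2·[YQC] = -10, 2·[YCB] = 8
[YQC]:[YCB] = -10:8 = -5/4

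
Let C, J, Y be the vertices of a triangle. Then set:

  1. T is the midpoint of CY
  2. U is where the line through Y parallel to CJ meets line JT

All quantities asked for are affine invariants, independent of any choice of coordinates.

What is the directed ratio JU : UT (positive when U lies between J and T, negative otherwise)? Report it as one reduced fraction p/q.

Work in coordinates with C = (0, 0), J = (1, 0), Y = (0, 1).
1. T is the midpoint of CY ⇒ T = (0, 1/2)
2. U is where the line through Y parallel to CJ meets line JT ⇒ U = (-1, 1)
U = J + t·(T−J) with t = 2, so JU:UT = t:(1−t) = 2:-1

JU:UT = -2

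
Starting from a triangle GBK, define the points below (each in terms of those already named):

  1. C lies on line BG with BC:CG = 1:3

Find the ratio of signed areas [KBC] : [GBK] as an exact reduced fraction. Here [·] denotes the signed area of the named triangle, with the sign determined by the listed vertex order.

[KBC]:[GBK] = -1/4

Work in coordinates with G = (0, 0), B = (1, 0), K = (0, 1).
1. C lies on line BG with BC:CG = 1:3 ⇒ C = (3/4, 0)
2·[KBC] = -1/4, 2·[GBK] = 1
[KBC]:[GBK] = -1/4:1 = -1/4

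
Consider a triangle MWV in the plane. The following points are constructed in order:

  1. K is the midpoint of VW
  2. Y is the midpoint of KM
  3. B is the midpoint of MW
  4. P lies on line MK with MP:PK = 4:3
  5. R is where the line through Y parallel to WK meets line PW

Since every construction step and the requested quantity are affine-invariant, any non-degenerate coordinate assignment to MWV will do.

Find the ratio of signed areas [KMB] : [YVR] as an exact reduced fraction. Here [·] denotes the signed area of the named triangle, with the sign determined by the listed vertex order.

[KMB]:[YVR] = 6

Choose coordinates M = (0, 0), W = (1, 0), V = (0, 1).
1. K is the midpoint of VW ⇒ K = (1/2, 1/2)
2. Y is the midpoint of KM ⇒ Y = (1/4, 1/4)
3. B is the midpoint of MW ⇒ B = (1/2, 0)
4. P lies on line MK with MP:PK = 4:3 ⇒ P = (2/7, 2/7)
5. R is where the line through Y parallel to WK meets line PW ⇒ R = (1/6, 1/3)
2·[KMB] = 1/4, 2·[YVR] = 1/24
[KMB]:[YVR] = 1/4:1/24 = 6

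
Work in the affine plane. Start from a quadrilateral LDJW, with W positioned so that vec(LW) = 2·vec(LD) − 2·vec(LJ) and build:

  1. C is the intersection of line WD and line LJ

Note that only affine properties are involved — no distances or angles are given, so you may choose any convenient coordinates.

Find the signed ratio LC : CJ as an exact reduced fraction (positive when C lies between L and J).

LC:CJ = -2

Set L = (0, 0), D = (1, 0), J = (0, 1), W = (2, -2); any affine frame gives the same invariant.
1. C is the intersection of line WD and line LJ ⇒ C = (0, 2)
C = L + t·(J−L) with t = 2, so LC:CJ = t:(1−t) = 2:-1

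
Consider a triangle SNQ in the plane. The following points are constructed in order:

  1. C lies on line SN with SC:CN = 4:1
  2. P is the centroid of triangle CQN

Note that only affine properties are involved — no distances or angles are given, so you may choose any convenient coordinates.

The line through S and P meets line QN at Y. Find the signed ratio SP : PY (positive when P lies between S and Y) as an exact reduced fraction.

Choose coordinates S = (0, 0), N = (1, 0), Q = (0, 1).
1. C lies on line SN with SC:CN = 4:1 ⇒ C = (4/5, 0)
2. P is the centroid of triangle CQN ⇒ P = (3/5, 1/3)
line SP meets QN at Y = (9/14, 5/14)
P = S + t·(Y−S) with t = 14/15, so SP:PY = 14/15:1/15

SP:PY = 14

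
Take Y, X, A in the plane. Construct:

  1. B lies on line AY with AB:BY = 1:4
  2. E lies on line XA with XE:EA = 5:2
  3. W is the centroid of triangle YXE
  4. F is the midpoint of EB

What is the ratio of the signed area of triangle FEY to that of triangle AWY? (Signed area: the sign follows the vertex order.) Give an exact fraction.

[FEY]:[AWY] = 4/15

Choose coordinates Y = (0, 0), X = (1, 0), A = (0, 1).
1. B lies on line AY with AB:BY = 1:4 ⇒ B = (0, 4/5)
2. E lies on line XA with XE:EA = 5:2 ⇒ E = (2/7, 5/7)
3. W is the centroid of triangle YXE ⇒ W = (3/7, 5/21)
4. F is the midpoint of EB ⇒ F = (1/7, 53/70)
2·[FEY] = -4/35, 2·[AWY] = -3/7
[FEY]:[AWY] = -4/35:-3/7 = 4/15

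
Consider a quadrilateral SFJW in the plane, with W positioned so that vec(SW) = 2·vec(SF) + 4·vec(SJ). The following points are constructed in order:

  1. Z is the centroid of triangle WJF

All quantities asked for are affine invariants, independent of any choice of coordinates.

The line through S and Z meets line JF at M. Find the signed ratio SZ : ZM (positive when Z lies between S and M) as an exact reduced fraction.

Choose coordinates S = (0, 0), F = (1, 0), J = (0, 1), W = (2, 4).
1. Z is the centroid of triangle WJF ⇒ Z = (1, 5/3)
line SZ meets JF at M = (3/8, 5/8)
Z = S + t·(M−S) with t = 8/3, so SZ:ZM = 8/3:-5/3

SZ:ZM = -8/5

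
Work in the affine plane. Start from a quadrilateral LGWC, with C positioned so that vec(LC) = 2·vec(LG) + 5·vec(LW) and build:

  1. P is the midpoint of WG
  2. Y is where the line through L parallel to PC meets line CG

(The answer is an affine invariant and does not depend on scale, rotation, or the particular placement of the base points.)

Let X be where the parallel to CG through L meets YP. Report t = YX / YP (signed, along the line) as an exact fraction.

t = 5/3

Assign L = (0, 0), G = (1, 0), W = (0, 1), C = (2, 5) — the answer is frame-independent, so this choice is without loss of generality.
1. P is the midpoint of WG ⇒ P = (1/2, 1/2)
2. Y is where the line through L parallel to PC meets line CG ⇒ Y = (5/2, 15/2)
through L parallel to CG: direction (-1, -5); meets YP at X = (-5/6, -25/6)
X = Y + t·(P−Y) with t = 5/3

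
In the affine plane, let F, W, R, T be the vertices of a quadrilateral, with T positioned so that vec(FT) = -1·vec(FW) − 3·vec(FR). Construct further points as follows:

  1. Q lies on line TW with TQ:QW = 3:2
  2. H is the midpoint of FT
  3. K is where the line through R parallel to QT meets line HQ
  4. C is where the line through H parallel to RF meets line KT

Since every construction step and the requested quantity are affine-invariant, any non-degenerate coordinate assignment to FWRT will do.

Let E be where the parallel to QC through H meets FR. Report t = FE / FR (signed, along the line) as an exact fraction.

Work in coordinates with F = (0, 0), W = (1, 0), R = (0, 1), T = (-1, -3).
1. Q lies on line TW with TQ:QW = 3:2 ⇒ Q = (1/5, -6/5)
2. H is the midpoint of FT ⇒ H = (-1/2, -3/2)
3. K is where the line through R parallel to QT meets line HQ ⇒ K = (-32/15, -11/5)
4. C is where the line through H parallel to RF meets line KT ⇒ C = (-1/2, -57/17)
through H parallel to QC: direction (-7/10, -183/85); meets FR at E = (0, 9/238)
E = F + t·(R−F) with t = 9/238

t = 9/238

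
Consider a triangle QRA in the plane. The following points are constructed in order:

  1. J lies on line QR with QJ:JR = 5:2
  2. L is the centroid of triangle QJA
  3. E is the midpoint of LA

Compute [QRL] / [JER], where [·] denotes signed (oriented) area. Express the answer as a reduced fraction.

[QRL]:[JER] = -7/4

Choose coordinates Q = (0, 0), R = (1, 0), A = (0, 1).
1. J lies on line QR with QJ:JR = 5:2 ⇒ J = (5/7, 0)
2. L is the centroid of triangle QJA ⇒ L = (5/21, 1/3)
3. E is the midpoint of LA ⇒ E = (5/42, 2/3)
2·[QRL] = 1/3, 2·[JER] = -4/21
[QRL]:[JER] = 1/3:-4/21 = -7/4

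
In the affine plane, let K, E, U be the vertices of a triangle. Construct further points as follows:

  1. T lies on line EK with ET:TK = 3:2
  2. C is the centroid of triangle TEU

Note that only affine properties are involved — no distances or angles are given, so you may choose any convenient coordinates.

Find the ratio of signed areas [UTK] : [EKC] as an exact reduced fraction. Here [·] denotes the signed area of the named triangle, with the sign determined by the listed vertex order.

[UTK]:[EKC] = 6/5

Choose coordinates K = (0, 0), E = (1, 0), U = (0, 1).
1. T lies on line EK with ET:TK = 3:2 ⇒ T = (2/5, 0)
2. C is the centroid of triangle TEU ⇒ C = (7/15, 1/3)
2·[UTK] = -2/5, 2·[EKC] = -1/3
[UTK]:[EKC] = -2/5:-1/3 = 6/5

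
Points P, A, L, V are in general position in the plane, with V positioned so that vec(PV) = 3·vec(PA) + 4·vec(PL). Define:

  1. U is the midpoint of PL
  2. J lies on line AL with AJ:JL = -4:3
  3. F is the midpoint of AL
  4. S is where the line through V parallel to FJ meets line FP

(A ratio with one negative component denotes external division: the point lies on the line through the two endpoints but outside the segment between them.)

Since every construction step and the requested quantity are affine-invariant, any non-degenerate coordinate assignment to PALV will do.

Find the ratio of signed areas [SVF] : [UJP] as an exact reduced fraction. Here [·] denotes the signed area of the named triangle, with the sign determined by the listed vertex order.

Assign P = (0, 0), A = (1, 0), L = (0, 1), V = (3, 4) — the answer is frame-independent, so this choice is without loss of generality.
1. U is the midpoint of PL ⇒ U = (0, 1/2)
2. J lies on line AL with AJ:JL = -4:3 ⇒ J = (-3, 4)
3. F is the midpoint of AL ⇒ F = (1/2, 1/2)
4. S is where the line through V parallel to FJ meets line FP ⇒ S = (7/2, 7/2)
2·[SVF] = 3, 2·[UJP] = 3/2
[SVF]:[UJP] = 3:3/2 = 2

[SVF]:[UJP] = 2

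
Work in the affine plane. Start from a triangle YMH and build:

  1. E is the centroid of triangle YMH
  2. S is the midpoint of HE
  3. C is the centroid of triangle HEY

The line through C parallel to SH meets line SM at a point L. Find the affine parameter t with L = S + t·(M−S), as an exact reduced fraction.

Work in coordinates with Y = (0, 0), M = (1, 0), H = (0, 1).
1. E is the centroid of triangle YMH ⇒ E = (1/3, 1/3)
2. S is the midpoint of HE ⇒ S = (1/6, 2/3)
3. C is the centroid of triangle HEY ⇒ C = (1/9, 4/9)
through C parallel to SH: direction (-1/6, 1/3); meets SM at L = (-1/9, 8/9)
L = S + t·(M−S) with t = -1/3

t = -1/3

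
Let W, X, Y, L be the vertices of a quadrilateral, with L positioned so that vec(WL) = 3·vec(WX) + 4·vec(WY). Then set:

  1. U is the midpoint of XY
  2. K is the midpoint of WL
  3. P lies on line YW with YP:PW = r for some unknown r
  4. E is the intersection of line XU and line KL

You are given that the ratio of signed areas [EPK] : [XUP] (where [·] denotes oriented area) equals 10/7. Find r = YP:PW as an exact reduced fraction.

Assign W = (0, 0), X = (1, 0), Y = (0, 1), L = (3, 4) — the answer is frame-independent, so this choice is without loss of generality.
1. U is the midpoint of XY ⇒ U = (1/2, 1/2)
2. K is the midpoint of WL ⇒ K = (3/2, 2)
3. With YP:PW = r, write λ = r/(r+1) so P = Y + λ·(W−Y); P is affine-linear in λ
4. E is the intersection of line XU and line KL ⇒ E = (3/7, 4/7)
Every point depending on P is an affine combination of P and λ-independent points, so each such coordinate is linear in λ; the λ² term in each signed area is a multiple of (W−Y)×(W−Y) = 0, so 2·[EPK] and 2·[XUP] are each linear in λ. Evaluating at λ=0 and λ=1:
  2·[EPK] = 15/14·λ − 15/14,   2·[XUP] = 1/2·λ
So [EPK]:[XUP] = (15/14·λ − 15/14) / (1/2·λ). Setting this equal to 10/7:
  15/14·λ − 15/14 = 10/7·(1/2·λ)  ⇒  λ = 3
Then r = λ/(1−λ) = (3)/(-2) = -3/2. Check: with r = -3/2, P = (0, -2) and [EPK]:[XUP] = 10/7 as required.

r = -3/2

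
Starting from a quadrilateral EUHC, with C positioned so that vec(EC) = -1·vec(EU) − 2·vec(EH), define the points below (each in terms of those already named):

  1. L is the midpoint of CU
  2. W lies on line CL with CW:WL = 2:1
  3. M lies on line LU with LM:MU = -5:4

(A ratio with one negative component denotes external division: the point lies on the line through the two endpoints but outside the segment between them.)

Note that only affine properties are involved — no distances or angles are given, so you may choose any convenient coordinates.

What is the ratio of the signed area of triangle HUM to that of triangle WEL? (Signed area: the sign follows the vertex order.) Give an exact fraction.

[HUM]:[WEL] = -24

Work in coordinates with E = (0, 0), U = (1, 0), H = (0, 1), C = (-1, -2).
1. L is the midpoint of CU ⇒ L = (0, -1)
2. W lies on line CL with CW:WL = 2:1 ⇒ W = (-1/3, -4/3)
3. M lies on line LU with LM:MU = -5:4 ⇒ M = (5, 4)
2·[HUM] = 8, 2·[WEL] = -1/3
[HUM]:[WEL] = 8:-1/3 = -24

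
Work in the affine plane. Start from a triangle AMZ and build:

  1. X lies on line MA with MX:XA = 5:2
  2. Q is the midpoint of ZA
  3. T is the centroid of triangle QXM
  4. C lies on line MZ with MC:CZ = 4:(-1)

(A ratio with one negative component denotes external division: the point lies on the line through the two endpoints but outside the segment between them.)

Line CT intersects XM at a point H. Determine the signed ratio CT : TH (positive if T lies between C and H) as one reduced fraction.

Assign A = (0, 0), M = (1, 0), Z = (0, 1) — the answer is frame-independent, so this choice is without loss of generality.
1. X lies on line MA with MX:XA = 5:2 ⇒ X = (2/7, 0)
2. Q is the midpoint of ZA ⇒ Q = (0, 1/2)
3. T is the centroid of triangle QXM ⇒ T = (3/7, 1/6)
4. C lies on line MZ with MC:CZ = 4:(-1) ⇒ C = (-1/3, 4/3)
line CT meets XM at H = (79/147, 0)
T = C + t·(H−C) with t = 7/8, so CT:TH = 7/8:1/8

CT:TH = 7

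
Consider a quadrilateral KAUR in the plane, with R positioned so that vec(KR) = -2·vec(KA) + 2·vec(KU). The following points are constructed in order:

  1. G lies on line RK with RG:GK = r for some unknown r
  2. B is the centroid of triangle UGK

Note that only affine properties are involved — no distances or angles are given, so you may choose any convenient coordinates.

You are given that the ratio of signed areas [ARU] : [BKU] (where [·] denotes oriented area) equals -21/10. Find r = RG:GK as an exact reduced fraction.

r = 2/5

Assign K = (0, 0), A = (1, 0), U = (0, 1), R = (-2, 2) — the answer is frame-independent, so this choice is without loss of generality.
1. With RG:GK = r, write λ = r/(r+1) so G = R + λ·(K−R); G is affine-linear in λ
2. B is the centroid of triangle UGK ⇒ B is an affine combination of earlier points and hence also affine-linear in λ
Every point depending on G is an affine combination of G and λ-independent points, so each such coordinate is linear in λ; the λ² term in each signed area is a multiple of (K−R)×(K−R) = 0, so 2·[ARU] and 2·[BKU] are each linear in λ. Evaluating at λ=0 and λ=1:
  2·[ARU] = -1,   2·[BKU] = -2/3·λ + 2/3
So [ARU]:[BKU] = (-1) / (-2/3·λ + 2/3). Setting this equal to -21/10:
  -1 = -21/10·(-2/3·λ + 2/3)  ⇒  λ = 2/7
Then r = λ/(1−λ) = (2/7)/(5/7) = 2/5. Check: with r = 2/5, G = (-10/7, 10/7) and [ARU]:[BKU] = -21/10 as required.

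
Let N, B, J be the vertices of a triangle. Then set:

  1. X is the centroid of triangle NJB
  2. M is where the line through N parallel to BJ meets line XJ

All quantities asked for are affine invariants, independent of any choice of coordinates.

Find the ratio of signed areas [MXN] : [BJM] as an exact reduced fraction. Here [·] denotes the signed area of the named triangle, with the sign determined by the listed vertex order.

Assign N = (0, 0), B = (1, 0), J = (0, 1) — the answer is frame-independent, so this choice is without loss of generality.
1. X is the centroid of triangle NJB ⇒ X = (1/3, 1/3)
2. M is where the line through N parallel to BJ meets line XJ ⇒ M = (1, -1)
2·[MXN] = 2/3, 2·[BJM] = 1
[MXN]:[BJM] = 2/3:1 = 2/3

[MXN]:[BJM] = 2/3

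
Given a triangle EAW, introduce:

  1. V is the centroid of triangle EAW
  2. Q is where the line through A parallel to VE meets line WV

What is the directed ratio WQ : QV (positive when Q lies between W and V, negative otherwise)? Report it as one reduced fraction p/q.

WQ:QV = -2

Choose coordinates E = (0, 0), A = (1, 0), W = (0, 1).
1. V is the centroid of triangle EAW ⇒ V = (1/3, 1/3)
2. Q is where the line through A parallel to VE meets line WV ⇒ Q = (2/3, -1/3)
Q = W + t·(V−W) with t = 2, so WQ:QV = t:(1−t) = 2:-1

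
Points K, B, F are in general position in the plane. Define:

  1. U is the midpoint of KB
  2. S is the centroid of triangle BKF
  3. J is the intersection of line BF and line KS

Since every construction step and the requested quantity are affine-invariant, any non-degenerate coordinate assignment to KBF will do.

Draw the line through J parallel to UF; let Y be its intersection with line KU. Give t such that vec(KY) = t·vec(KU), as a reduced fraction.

Assign K = (0, 0), B = (1, 0), F = (0, 1) — the answer is frame-independent, so this choice is without loss of generality.
1. U is the midpoint of KB ⇒ U = (1/2, 0)
2. S is the centroid of triangle BKF ⇒ S = (1/3, 1/3)
3. J is the intersection of line BF and line KS ⇒ J = (1/2, 1/2)
through J parallel to UF: direction (-1/2, 1); meets KU at Y = (3/4, 0)
Y = K + t·(U−K) with t = 3/2

t = 3/2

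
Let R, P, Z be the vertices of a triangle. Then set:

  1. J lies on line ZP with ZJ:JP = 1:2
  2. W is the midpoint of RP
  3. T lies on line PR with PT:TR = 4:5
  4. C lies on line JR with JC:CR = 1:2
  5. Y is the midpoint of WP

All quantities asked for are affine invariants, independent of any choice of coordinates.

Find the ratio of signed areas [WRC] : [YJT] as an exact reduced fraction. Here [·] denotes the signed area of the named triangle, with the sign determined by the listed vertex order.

[WRC]:[YJT] = -12/7

Work in coordinates with R = (0, 0), P = (1, 0), Z = (0, 1).
1. J lies on line ZP with ZJ:JP = 1:2 ⇒ J = (1/3, 2/3)
2. W is the midpoint of RP ⇒ W = (1/2, 0)
3. T lies on line PR with PT:TR = 4:5 ⇒ T = (5/9, 0)
4. C lies on line JR with JC:CR = 1:2 ⇒ C = (2/9, 4/9)
5. Y is the midpoint of WP ⇒ Y = (3/4, 0)
2·[WRC] = -2/9, 2·[YJT] = 7/54
[WRC]:[YJT] = -2/9:7/54 = -12/7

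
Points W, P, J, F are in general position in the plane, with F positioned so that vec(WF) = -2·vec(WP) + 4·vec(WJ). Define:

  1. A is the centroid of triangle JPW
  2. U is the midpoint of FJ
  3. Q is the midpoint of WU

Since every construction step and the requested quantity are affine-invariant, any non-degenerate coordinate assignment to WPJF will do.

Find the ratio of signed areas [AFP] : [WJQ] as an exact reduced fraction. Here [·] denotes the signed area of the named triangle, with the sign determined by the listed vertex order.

Work in coordinates with W = (0, 0), P = (1, 0), J = (0, 1), F = (-2, 4).
1. A is the centroid of triangle JPW ⇒ A = (1/3, 1/3)
2. U is the midpoint of FJ ⇒ U = (-1, 5/2)
3. Q is the midpoint of WU ⇒ Q = (-1/2, 5/4)
2·[AFP] = -5/3, 2·[WJQ] = 1/2
[AFP]:[WJQ] = -5/3:1/2 = -10/3

[AFP]:[WJQ] = -10/3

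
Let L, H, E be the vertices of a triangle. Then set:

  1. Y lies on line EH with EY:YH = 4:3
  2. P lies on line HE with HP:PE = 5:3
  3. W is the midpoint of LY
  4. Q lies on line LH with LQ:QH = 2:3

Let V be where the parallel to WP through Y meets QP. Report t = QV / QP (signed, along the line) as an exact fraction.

t = -18/37

Work in coordinates with L = (0, 0), H = (1, 0), E = (0, 1).
1. Y lies on line EH with EY:YH = 4:3 ⇒ Y = (4/7, 3/7)
2. P lies on line HE with HP:PE = 5:3 ⇒ P = (3/8, 5/8)
3. W is the midpoint of LY ⇒ W = (2/7, 3/14)
4. Q lies on line LH with LQ:QH = 2:3 ⇒ Q = (2/5, 0)
through Y parallel to WP: direction (5/56, 23/56); meets QP at V = (61/148, -45/148)
V = Q + t·(P−Q) with t = -18/37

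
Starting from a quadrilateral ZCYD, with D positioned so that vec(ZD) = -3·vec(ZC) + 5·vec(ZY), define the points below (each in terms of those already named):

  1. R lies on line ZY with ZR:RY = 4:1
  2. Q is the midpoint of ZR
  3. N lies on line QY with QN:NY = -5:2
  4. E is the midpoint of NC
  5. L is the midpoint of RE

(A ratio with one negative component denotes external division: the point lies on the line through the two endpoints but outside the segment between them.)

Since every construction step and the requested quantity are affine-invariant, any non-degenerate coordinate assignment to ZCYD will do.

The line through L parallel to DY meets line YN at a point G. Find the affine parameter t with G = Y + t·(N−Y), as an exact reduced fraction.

Assign Z = (0, 0), C = (1, 0), Y = (0, 1), D = (-3, 5) — the answer is frame-independent, so this choice is without loss of generality.
1. R lies on line ZY with ZR:RY = 4:1 ⇒ R = (0, 4/5)
2. Q is the midpoint of ZR ⇒ Q = (0, 2/5)
3. N lies on line QY with QN:NY = -5:2 ⇒ N = (0, 7/5)
4. E is the midpoint of NC ⇒ E = (1/2, 7/10)
5. L is the midpoint of RE ⇒ L = (1/4, 3/4)
through L parallel to DY: direction (3, -4); meets YN at G = (0, 13/12)
G = Y + t·(N−Y) with t = 5/24

t = 5/24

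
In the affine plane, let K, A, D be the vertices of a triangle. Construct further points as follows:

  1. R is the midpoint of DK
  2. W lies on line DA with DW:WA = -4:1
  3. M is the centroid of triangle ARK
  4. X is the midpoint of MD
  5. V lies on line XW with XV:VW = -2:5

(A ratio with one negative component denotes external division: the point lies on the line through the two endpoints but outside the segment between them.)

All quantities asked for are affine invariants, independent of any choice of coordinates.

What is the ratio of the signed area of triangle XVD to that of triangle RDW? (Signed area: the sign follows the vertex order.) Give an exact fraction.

[XVD]:[RDW] = 1/3

Assign K = (0, 0), A = (1, 0), D = (0, 1) — the answer is frame-independent, so this choice is without loss of generality.
1. R is the midpoint of DK ⇒ R = (0, 1/2)
2. W lies on line DA with DW:WA = -4:1 ⇒ W = (4/3, -1/3)
3. M is the centroid of triangle ARK ⇒ M = (1/3, 1/6)
4. X is the midpoint of MD ⇒ X = (1/6, 7/12)
5. V lies on line XW with XV:VW = -2:5 ⇒ V = (-11/18, 43/36)
2·[XVD] = -2/9, 2·[RDW] = -2/3
[XVD]:[RDW] = -2/9:-2/3 = 1/3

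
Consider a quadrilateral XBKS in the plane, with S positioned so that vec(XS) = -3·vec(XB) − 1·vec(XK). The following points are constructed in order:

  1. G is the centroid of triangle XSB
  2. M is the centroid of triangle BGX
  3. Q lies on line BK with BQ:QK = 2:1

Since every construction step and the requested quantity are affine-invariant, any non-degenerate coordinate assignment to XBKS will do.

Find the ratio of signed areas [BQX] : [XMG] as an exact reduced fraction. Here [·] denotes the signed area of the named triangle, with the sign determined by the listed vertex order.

Set X = (0, 0), B = (1, 0), K = (0, 1), S = (-3, -1); any affine frame gives the same invariant.
1. G is the centroid of triangle XSB ⇒ G = (-2/3, -1/3)
2. M is the centroid of triangle BGX ⇒ M = (1/9, -1/9)
3. Q lies on line BK with BQ:QK = 2:1 ⇒ Q = (1/3, 2/3)
2·[BQX] = 2/3, 2·[XMG] = -1/9
[BQX]:[XMG] = 2/3:-1/9 = -6

[BQX]:[XMG] = -6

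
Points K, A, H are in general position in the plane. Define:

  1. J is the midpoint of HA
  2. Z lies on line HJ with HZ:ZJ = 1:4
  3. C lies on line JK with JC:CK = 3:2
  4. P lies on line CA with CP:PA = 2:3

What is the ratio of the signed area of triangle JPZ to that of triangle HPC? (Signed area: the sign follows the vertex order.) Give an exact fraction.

Set K = (0, 0), A = (1, 0), H = (0, 1); any affine frame gives the same invariant.
1. J is the midpoint of HA ⇒ J = (1/2, 1/2)
2. Z lies on line HJ with HZ:ZJ = 1:4 ⇒ Z = (1/10, 9/10)
3. C lies on line JK with JC:CK = 3:2 ⇒ C = (1/5, 1/5)
4. P lies on line CA with CP:PA = 2:3 ⇒ P = (13/25, 3/25)
2·[JPZ] = -18/125, 2·[HPC] = -6/25
[JPZ]:[HPC] = -18/125:-6/25 = 3/5

[JPZ]:[HPC] = 3/5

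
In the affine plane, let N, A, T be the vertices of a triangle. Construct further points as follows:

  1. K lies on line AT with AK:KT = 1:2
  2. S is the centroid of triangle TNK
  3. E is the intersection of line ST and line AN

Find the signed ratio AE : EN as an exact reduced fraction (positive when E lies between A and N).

AE:EN = 3/2

Work in coordinates with N = (0, 0), A = (1, 0), T = (0, 1).
1. K lies on line AT with AK:KT = 1:2 ⇒ K = (2/3, 1/3)
2. S is the centroid of triangle TNK ⇒ S = (2/9, 4/9)
3. E is the intersection of line ST and line AN ⇒ E = (2/5, 0)
E = A + t·(N−A) with t = 3/5, so AE:EN = t:(1−t) = 3/5:2/5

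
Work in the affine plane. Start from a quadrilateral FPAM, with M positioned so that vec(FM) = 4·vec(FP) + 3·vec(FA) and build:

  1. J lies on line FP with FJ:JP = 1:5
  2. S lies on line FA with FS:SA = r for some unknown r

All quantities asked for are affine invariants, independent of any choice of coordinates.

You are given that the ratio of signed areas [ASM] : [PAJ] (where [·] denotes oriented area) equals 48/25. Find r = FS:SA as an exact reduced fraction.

r = 3/2

Choose coordinates F = (0, 0), P = (1, 0), A = (0, 1), M = (4, 3).
1. J lies on line FP with FJ:JP = 1:5 ⇒ J = (1/6, 0)
2. With FS:SA = r, write λ = r/(r+1) so S = F + λ·(A−F); S is affine-linear in λ
Every point depending on S is an affine combination of S and λ-independent points, so each such coordinate is linear in λ; the λ² term in each signed area is a multiple of (A−F)×(A−F) = 0, so 2·[ASM] and 2·[PAJ] are each linear in λ. Evaluating at λ=0 and λ=1:
  2·[ASM] = -4·λ + 4,   2·[PAJ] = 5/6
So [ASM]:[PAJ] = (-4·λ + 4) / (5/6). Setting this equal to 48/25:
  -4·λ + 4 = 48/25·(5/6)  ⇒  λ = 3/5
Then r = λ/(1−λ) = (3/5)/(2/5) = 3/2. Check: with r = 3/2, S = (0, 3/5) and [ASM]:[PAJ] = 48/25 as required.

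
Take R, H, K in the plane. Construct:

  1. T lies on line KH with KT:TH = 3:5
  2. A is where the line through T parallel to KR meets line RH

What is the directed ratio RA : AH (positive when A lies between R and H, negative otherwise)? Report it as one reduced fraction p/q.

RA:AH = 3/5

Choose coordinates R = (0, 0), H = (1, 0), K = (0, 1).
1. T lies on line KH with KT:TH = 3:5 ⇒ T = (3/8, 5/8)
2. A is where the line through T parallel to KR meets line RH ⇒ A = (3/8, 0)
A = R + t·(H−R) with t = 3/8, so RA:AH = t:(1−t) = 3/8:5/8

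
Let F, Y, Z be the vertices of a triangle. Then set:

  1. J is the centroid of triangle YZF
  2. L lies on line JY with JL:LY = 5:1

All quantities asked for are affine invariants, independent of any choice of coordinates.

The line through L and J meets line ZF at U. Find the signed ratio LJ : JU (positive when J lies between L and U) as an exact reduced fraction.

Work in coordinates with F = (0, 0), Y = (1, 0), Z = (0, 1).
1. J is the centroid of triangle YZF ⇒ J = (1/3, 1/3)
2. L lies on line JY with JL:LY = 5:1 ⇒ L = (8/9, 1/18)
line LJ meets ZF at U = (0, 1/2)
J = L + t·(U−L) with t = 5/8, so LJ:JU = 5/8:3/8

LJ:JU = 5/3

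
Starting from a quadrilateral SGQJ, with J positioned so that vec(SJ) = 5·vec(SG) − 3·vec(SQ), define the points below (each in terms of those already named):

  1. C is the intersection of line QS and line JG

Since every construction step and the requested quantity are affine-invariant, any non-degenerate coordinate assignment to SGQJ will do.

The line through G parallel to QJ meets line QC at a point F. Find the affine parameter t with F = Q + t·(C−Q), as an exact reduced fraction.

t = 4/5

Work in coordinates with S = (0, 0), G = (1, 0), Q = (0, 1), J = (5, -3).
1. C is the intersection of line QS and line JG ⇒ C = (0, 3/4)
through G parallel to QJ: direction (5, -4); meets QC at F = (0, 4/5)
F = Q + t·(C−Q) with t = 4/5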